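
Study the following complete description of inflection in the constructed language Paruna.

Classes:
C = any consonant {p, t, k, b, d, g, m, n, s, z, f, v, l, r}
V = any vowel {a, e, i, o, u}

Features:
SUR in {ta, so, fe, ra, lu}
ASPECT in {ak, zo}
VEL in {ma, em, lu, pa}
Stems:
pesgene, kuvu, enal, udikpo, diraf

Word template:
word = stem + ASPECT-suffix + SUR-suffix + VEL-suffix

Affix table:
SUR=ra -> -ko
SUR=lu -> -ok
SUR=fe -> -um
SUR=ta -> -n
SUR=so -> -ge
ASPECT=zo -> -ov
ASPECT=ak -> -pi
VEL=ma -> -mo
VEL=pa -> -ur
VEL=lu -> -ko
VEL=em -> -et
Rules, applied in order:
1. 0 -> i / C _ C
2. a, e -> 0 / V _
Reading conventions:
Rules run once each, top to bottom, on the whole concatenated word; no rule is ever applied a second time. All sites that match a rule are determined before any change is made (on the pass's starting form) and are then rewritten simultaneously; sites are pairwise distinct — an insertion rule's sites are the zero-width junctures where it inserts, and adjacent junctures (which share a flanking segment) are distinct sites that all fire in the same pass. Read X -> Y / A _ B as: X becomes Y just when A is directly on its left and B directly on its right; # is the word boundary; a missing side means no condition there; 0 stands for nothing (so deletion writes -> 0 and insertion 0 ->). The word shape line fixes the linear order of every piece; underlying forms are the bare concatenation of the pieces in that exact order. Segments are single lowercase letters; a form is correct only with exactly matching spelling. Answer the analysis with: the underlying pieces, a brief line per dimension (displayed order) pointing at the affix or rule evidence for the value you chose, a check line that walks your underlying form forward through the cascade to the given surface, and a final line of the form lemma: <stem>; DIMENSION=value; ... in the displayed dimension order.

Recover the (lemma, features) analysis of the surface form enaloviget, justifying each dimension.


underlying: enal-ov-ge-et
SUR=so - signalled by the affix -ge
ASPECT=zo - signalled by the affix -ov
VEL=em - signalled by the affix -et
check: enalovgeet -> enalovigeet -> enaloviget
lemma: enal; SUR=so; ASPECT=zo; VEL=em


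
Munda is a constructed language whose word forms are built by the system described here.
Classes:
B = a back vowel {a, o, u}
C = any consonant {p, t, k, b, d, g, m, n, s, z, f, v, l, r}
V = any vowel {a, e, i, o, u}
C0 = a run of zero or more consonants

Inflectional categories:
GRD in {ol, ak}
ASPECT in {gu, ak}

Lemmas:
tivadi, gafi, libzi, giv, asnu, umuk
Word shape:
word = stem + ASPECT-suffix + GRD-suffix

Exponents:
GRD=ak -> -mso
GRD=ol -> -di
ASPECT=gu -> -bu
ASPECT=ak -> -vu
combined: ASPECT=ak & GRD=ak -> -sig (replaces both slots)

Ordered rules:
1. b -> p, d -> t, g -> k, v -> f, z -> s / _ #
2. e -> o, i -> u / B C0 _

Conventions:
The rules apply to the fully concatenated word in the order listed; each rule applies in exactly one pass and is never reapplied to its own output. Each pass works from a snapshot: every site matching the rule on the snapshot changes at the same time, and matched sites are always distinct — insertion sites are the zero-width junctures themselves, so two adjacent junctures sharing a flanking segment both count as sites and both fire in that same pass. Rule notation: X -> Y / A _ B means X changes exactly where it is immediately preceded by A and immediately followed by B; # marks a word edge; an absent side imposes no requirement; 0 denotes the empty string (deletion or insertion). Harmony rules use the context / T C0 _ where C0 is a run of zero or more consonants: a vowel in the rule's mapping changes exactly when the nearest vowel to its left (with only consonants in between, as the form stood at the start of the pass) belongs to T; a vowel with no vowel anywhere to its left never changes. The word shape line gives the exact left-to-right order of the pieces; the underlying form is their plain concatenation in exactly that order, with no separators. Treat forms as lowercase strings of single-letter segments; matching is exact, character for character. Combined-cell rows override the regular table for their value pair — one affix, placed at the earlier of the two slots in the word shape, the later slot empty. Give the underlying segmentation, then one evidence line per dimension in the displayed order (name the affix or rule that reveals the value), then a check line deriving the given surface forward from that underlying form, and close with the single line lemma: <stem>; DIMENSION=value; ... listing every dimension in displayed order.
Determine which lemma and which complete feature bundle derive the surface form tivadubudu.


underlying: tivadi-bu-di
GRD=ol - signalled by the affix -di
ASPECT=gu - signalled by the affix -bu
check: tivadibudi -> tivadibudi -> tivadubudu
lemma: tivadi; GRD=ol; ASPECT=gu


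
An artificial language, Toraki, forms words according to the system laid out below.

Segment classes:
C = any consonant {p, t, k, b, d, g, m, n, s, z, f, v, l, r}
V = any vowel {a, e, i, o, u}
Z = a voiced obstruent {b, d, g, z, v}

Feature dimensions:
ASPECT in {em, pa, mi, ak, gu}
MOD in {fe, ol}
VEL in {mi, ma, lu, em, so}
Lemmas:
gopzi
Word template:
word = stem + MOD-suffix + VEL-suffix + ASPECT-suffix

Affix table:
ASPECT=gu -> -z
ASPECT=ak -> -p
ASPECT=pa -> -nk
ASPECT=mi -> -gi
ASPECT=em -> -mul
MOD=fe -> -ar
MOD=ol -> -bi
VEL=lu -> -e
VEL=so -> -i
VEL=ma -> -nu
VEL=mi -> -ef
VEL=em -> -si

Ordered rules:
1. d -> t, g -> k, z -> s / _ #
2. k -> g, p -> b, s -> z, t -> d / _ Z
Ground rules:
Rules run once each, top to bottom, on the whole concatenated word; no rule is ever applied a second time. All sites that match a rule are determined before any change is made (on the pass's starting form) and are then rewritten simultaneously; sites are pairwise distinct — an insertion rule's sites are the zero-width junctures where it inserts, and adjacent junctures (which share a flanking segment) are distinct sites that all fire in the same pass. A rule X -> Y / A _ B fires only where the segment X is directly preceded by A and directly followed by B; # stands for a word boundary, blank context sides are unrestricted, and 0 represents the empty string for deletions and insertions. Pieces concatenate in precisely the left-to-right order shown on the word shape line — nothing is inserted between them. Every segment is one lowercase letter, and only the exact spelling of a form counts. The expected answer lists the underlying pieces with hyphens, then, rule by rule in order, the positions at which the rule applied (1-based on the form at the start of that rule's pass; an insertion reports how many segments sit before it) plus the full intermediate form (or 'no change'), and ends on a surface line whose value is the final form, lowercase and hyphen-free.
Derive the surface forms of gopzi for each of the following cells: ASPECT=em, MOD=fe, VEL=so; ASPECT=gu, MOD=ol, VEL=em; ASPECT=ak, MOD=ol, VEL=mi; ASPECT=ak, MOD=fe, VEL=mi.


cell ASPECT=em, MOD=fe, VEL=so:
underlying: gopzi-ar-i-mul
1. d -> t, g -> k, z -> s / _ #: no change
2. k -> g, p -> b, s -> z, t -> d / _ Z: fires at position(s) 3: gobziarimul
surface: gobziarimul

cell ASPECT=gu, MOD=ol, VEL=em:
underlying: gopzi-bi-si-z
1. d -> t, g -> k, z -> s / _ #: fires at position(s) 10: gopzibisis
2. k -> g, p -> b, s -> z, t -> d / _ Z: fires at position(s) 3: gobzibisis
surface: gobzibisis

cell ASPECT=ak, MOD=ol, VEL=mi:
underlying: gopzi-bi-ef-p
1. d -> t, g -> k, z -> s / _ #: no change
2. k -> g, p -> b, s -> z, t -> d / _ Z: fires at position(s) 3: gobzibiefp
surface: gobzibiefp

cell ASPECT=ak, MOD=fe, VEL=mi:
underlying: gopzi-ar-ef-p
1. d -> t, g -> k, z -> s / _ #: no change
2. k -> g, p -> b, s -> z, t -> d / _ Z: fires at position(s) 3: gobziarefp
surface: gobziarefp


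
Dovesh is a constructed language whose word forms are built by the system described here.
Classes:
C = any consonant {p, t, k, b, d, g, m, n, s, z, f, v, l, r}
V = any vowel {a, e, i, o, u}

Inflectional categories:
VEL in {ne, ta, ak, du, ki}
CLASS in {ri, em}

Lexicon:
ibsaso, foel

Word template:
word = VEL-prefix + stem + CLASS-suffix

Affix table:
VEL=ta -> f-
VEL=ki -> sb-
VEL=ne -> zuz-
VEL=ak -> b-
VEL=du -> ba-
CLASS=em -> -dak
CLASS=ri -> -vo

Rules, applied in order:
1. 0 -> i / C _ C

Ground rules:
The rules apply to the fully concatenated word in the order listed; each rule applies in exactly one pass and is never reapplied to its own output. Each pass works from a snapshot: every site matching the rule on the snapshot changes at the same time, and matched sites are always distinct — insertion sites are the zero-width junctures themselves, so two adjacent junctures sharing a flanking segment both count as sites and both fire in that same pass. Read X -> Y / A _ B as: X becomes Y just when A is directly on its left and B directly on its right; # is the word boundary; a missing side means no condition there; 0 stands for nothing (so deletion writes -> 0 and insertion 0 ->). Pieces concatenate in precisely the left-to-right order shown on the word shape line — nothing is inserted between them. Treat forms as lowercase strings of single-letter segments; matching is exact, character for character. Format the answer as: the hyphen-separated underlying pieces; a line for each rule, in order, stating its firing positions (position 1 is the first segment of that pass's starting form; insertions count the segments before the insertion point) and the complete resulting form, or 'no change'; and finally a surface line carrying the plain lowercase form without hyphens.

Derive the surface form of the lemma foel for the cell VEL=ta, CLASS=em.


underlying: f-foel-dak
1. 0 -> i / C _ C: inserts after position(s) 1, 5: fifoelidak
surface: fifoelidak


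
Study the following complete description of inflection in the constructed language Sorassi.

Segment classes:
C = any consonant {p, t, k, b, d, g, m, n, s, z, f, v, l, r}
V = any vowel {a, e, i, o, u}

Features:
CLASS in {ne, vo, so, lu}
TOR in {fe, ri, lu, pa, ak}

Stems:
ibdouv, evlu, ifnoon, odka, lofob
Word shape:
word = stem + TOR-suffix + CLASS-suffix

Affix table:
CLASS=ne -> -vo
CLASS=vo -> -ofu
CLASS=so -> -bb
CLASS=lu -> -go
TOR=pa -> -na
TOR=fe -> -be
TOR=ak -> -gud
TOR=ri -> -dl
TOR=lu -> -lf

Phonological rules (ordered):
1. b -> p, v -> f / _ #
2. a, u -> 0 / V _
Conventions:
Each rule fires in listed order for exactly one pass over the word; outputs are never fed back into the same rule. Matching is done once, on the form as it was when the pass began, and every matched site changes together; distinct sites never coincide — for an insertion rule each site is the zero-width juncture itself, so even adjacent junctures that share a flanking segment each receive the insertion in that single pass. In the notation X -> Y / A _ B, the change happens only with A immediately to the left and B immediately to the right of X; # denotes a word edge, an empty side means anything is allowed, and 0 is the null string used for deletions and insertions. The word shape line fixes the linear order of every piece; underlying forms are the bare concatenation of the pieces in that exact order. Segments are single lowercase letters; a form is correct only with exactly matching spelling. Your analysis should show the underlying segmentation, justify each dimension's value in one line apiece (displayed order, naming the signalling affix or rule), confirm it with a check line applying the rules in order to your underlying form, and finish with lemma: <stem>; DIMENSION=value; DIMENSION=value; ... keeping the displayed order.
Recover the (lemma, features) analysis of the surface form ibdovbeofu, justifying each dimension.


underlying: ibdouv-be-ofu
CLASS=vo - signalled by the affix -ofu
TOR=fe - signalled by the affix -be
check: ibdouvbeofu -> ibdouvbeofu -> ibdovbeofu
lemma: ibdouv; CLASS=vo; TOR=fe


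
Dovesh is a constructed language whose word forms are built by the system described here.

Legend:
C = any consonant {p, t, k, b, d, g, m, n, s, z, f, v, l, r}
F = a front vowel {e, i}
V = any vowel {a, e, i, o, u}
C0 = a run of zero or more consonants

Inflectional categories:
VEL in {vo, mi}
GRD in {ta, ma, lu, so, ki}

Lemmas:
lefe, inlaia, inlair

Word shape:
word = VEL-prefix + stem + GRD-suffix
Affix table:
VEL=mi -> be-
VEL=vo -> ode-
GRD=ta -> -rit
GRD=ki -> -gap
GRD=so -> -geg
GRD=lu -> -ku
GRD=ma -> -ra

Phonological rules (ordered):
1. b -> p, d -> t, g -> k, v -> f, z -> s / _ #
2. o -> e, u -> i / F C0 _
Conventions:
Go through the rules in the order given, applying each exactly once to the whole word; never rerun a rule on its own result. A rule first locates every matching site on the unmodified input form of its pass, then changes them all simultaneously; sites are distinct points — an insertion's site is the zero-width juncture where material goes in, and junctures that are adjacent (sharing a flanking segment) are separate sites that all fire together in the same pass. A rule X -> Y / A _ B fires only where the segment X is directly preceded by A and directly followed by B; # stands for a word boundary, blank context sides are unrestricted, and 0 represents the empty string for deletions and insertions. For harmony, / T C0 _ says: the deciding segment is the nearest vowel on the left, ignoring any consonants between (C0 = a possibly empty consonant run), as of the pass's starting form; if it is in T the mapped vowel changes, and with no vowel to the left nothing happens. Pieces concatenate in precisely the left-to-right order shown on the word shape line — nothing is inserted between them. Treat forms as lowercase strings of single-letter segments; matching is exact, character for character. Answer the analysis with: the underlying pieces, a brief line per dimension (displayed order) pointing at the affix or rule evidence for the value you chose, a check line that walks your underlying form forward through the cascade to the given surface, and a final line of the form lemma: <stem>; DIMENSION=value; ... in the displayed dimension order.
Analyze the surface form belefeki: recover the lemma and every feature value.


underlying: be-lefe-ku
VEL=mi - signalled by the affix be-
GRD=lu - signalled by the affix -ku
check: belefeku -> belefeku -> belefeki
lemma: lefe; VEL=mi; GRD=lu


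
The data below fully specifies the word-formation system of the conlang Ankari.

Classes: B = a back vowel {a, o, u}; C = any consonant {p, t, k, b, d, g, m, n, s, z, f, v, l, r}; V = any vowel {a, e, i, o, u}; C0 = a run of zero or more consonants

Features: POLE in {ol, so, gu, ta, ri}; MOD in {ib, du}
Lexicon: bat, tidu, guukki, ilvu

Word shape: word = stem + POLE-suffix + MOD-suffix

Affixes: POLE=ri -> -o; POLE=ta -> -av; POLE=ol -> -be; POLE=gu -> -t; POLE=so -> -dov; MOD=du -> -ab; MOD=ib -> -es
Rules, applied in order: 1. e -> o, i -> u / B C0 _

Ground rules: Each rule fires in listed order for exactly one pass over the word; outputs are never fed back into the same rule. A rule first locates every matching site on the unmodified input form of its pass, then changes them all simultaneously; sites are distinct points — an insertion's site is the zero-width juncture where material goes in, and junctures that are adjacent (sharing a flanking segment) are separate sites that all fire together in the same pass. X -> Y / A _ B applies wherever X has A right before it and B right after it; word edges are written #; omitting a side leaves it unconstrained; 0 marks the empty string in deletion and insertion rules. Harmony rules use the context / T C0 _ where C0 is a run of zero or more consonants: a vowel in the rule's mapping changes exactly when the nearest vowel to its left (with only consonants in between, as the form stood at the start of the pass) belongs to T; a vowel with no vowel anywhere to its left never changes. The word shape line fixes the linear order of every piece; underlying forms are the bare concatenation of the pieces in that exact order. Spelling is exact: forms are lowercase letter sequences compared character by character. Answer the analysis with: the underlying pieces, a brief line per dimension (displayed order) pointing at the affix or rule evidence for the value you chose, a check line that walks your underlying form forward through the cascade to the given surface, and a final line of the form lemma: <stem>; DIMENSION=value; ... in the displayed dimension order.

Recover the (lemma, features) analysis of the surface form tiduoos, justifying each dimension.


underlying: tidu-o-es
POLE=ri - signalled by the affix -o
MOD=ib - signalled by the affix -es
check: tiduoes -> tiduoos
lemma: tidu; POLE=ri; MOD=ib


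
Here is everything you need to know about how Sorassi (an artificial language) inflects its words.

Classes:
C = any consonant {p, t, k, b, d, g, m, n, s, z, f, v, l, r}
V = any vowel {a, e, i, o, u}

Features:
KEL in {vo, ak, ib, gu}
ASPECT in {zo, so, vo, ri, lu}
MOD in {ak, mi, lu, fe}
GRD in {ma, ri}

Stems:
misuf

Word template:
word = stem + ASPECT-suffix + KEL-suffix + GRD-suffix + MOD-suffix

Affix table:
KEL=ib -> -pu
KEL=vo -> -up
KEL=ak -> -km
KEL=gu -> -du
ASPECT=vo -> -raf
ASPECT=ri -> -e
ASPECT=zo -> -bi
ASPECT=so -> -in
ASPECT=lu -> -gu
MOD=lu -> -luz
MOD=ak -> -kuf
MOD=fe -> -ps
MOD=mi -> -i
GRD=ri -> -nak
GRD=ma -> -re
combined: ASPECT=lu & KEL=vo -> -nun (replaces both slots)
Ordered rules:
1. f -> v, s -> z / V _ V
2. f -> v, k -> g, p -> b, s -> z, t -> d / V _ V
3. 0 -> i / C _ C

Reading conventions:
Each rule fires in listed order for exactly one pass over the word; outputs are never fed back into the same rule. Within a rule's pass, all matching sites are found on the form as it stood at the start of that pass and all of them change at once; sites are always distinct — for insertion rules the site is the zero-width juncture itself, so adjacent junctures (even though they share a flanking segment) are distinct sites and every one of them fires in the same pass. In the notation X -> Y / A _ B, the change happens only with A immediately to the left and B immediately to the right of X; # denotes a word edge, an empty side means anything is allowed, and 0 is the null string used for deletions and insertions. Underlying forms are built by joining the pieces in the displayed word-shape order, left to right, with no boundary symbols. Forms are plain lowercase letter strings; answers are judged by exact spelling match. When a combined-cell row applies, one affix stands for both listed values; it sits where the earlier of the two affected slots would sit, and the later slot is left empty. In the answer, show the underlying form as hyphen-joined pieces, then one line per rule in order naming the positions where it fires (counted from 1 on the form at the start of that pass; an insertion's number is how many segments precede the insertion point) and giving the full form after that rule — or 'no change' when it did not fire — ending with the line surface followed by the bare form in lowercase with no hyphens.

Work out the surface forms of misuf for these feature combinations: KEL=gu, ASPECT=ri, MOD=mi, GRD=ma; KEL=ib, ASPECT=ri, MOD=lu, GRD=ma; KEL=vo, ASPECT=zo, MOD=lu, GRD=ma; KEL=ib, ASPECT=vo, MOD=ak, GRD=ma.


cell KEL=gu, ASPECT=ri, MOD=mi, GRD=ma:
underlying: misuf-e-du-re-i
1. f -> v, s -> z / V _ V: fires at position(s) 3, 5: mizuvedurei
2. f -> v, k -> g, p -> b, s -> z, t -> d / V _ V: no change
3. 0 -> i / C _ C: no change
surface: mizuvedurei

cell KEL=ib, ASPECT=ri, MOD=lu, GRD=ma:
underlying: misuf-e-pu-re-luz
1. f -> v, s -> z / V _ V: fires at position(s) 3, 5: mizuvepureluz
2. f -> v, k -> g, p -> b, s -> z, t -> d / V _ V: fires at position(s) 7: mizuvebureluz
3. 0 -> i / C _ C: no change
surface: mizuvebureluz

cell KEL=vo, ASPECT=zo, MOD=lu, GRD=ma:
underlying: misuf-bi-up-re-luz
1. f -> v, s -> z / V _ V: fires at position(s) 3: mizufbiupreluz
2. f -> v, k -> g, p -> b, s -> z, t -> d / V _ V: no change
3. 0 -> i / C _ C: inserts after position(s) 5, 9: mizufibiupireluz
surface: mizufibiupireluz

cell KEL=ib, ASPECT=vo, MOD=ak, GRD=ma:
underlying: misuf-raf-pu-re-kuf
1. f -> v, s -> z / V _ V: fires at position(s) 3: mizufrafpurekuf
2. f -> v, k -> g, p -> b, s -> z, t -> d / V _ V: fires at position(s) 13: mizufrafpureguf
3. 0 -> i / C _ C: inserts after position(s) 5, 8: mizufirafipureguf
surface: mizufirafipureguf


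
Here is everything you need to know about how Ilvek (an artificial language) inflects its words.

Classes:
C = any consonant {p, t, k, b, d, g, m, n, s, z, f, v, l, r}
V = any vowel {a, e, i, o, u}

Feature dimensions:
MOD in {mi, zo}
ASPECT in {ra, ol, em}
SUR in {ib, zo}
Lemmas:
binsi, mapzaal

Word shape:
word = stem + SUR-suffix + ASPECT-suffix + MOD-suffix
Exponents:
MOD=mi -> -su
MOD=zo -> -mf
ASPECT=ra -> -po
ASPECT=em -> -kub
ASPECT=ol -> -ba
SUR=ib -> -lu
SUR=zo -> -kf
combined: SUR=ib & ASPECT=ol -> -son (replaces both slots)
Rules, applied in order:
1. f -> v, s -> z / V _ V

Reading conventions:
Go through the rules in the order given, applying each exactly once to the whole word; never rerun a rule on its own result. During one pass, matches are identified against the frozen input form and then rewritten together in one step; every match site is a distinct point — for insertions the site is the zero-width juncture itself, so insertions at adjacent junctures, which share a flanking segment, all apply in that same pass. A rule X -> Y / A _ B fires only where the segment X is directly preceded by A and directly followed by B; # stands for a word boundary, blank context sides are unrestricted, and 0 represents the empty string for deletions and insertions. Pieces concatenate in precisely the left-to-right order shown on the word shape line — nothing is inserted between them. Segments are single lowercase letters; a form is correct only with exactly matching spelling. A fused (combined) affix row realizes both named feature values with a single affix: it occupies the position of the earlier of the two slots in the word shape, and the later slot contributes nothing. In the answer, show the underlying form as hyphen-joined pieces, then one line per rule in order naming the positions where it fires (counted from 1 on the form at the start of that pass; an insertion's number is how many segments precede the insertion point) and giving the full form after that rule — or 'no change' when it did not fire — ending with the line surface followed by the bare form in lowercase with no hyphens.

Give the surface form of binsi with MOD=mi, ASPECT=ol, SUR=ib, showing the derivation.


underlying: binsi-son-su
1. f -> v, s -> z / V _ V: fires at position(s) 6: binsizonsu
surface: binsizonsu


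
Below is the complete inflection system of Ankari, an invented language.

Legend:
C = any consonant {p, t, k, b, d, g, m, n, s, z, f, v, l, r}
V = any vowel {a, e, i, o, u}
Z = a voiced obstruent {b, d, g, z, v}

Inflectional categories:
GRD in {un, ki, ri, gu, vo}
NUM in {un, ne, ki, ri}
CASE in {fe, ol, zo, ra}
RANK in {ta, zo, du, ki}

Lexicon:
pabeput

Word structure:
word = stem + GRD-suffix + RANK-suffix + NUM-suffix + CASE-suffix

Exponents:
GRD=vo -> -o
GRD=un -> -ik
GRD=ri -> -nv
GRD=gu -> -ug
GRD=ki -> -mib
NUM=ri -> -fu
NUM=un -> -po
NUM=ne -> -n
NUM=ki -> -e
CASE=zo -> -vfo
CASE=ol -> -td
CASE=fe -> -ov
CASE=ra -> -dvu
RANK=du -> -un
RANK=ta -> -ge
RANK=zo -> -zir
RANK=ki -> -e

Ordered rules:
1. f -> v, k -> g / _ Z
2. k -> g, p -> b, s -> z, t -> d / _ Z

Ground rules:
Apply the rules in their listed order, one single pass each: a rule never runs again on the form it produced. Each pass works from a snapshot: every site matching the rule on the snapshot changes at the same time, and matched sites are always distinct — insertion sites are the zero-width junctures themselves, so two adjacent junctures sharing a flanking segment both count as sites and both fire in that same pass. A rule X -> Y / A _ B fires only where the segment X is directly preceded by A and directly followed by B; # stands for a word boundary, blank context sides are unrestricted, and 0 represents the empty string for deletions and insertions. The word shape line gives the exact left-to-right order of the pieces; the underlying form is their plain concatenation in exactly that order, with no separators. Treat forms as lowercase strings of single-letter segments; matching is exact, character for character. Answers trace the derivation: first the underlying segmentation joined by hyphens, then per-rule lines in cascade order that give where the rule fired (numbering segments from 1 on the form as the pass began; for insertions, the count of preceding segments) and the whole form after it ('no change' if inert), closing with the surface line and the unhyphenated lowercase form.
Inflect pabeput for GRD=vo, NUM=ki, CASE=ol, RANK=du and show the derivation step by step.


underlying: pabeput-o-un-e-td
1. f -> v, k -> g / _ Z: no change
2. k -> g, p -> b, s -> z, t -> d / _ Z: fires at position(s) 12: pabeputounedd
surface: pabeputounedd


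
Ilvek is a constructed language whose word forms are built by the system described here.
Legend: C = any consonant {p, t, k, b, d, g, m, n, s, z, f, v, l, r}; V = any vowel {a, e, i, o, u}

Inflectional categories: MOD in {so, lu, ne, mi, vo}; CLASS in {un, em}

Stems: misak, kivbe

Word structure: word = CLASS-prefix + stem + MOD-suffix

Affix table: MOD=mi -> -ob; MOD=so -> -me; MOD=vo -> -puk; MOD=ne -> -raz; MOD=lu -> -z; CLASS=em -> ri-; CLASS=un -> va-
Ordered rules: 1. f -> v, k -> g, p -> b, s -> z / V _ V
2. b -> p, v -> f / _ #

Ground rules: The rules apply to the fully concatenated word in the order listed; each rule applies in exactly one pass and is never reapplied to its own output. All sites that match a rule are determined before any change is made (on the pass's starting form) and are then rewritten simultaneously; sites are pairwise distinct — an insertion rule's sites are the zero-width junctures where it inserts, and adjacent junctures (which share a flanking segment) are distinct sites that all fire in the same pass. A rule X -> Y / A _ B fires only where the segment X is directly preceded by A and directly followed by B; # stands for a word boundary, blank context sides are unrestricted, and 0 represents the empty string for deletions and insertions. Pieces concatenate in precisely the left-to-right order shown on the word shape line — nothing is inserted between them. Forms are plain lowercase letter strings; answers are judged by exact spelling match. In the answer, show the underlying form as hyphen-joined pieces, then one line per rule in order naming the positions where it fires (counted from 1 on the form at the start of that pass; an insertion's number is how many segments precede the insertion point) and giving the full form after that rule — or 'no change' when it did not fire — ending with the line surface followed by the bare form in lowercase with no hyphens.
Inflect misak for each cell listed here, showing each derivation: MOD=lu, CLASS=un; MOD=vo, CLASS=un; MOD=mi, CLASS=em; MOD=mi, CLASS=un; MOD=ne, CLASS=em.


cell MOD=lu, CLASS=un:
underlying: va-misak-z
1. f -> v, k -> g, p -> b, s -> z / V _ V: fires at position(s) 5: vamizakz
2. b -> p, v -> f / _ #: no change
surface: vamizakz

cell MOD=vo, CLASS=un:
underlying: va-misak-puk
1. f -> v, k -> g, p -> b, s -> z / V _ V: fires at position(s) 5: vamizakpuk
2. b -> p, v -> f / _ #: no change
surface: vamizakpuk

cell MOD=mi, CLASS=em:
underlying: ri-misak-ob
1. f -> v, k -> g, p -> b, s -> z / V _ V: fires at position(s) 5, 7: rimizagob
2. b -> p, v -> f / _ #: fires at position(s) 9: rimizagop
surface: rimizagop

cell MOD=mi, CLASS=un:
underlying: va-misak-ob
1. f -> v, k -> g, p -> b, s -> z / V _ V: fires at position(s) 5, 7: vamizagob
2. b -> p, v -> f / _ #: fires at position(s) 9: vamizagop
surface: vamizagop

cell MOD=ne, CLASS=em:
underlying: ri-misak-raz
1. f -> v, k -> g, p -> b, s -> z / V _ V: fires at position(s) 5: rimizakraz
2. b -> p, v -> f / _ #: no change
surface: rimizakraz


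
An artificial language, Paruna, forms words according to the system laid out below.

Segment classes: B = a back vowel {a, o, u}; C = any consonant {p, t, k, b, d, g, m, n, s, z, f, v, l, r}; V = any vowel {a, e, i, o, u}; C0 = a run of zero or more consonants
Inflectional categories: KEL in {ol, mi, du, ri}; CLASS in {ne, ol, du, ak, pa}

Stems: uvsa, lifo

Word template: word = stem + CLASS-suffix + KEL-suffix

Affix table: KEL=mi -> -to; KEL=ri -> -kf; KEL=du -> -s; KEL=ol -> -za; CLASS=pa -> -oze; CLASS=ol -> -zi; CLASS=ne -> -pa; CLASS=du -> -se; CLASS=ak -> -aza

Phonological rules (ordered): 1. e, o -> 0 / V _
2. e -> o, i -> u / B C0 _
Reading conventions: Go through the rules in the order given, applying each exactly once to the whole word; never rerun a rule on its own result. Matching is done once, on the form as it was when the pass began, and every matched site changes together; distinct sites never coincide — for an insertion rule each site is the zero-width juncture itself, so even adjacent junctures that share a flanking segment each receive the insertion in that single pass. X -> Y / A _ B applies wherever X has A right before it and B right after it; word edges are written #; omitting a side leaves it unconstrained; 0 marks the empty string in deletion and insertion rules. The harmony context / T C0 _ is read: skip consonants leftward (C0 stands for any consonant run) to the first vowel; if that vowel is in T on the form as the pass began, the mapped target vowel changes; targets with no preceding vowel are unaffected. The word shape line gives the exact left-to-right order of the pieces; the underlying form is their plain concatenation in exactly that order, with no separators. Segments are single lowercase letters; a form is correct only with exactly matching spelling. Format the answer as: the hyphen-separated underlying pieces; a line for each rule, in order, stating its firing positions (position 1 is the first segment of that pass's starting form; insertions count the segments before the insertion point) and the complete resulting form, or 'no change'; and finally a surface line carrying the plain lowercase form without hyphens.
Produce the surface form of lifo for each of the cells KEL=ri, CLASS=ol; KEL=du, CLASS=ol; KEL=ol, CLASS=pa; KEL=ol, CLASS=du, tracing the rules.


cell KEL=ri, CLASS=ol:
underlying: lifo-zi-kf
1. e, o -> 0 / V _: no change
2. e -> o, i -> u / B C0 _: fires at position(s) 6: lifozukf
surface: lifozukf

cell KEL=du, CLASS=ol:
underlying: lifo-zi-s
1. e, o -> 0 / V _: no change
2. e -> o, i -> u / B C0 _: fires at position(s) 6: lifozus
surface: lifozus

cell KEL=ol, CLASS=pa:
underlying: lifo-oze-za
1. e, o -> 0 / V _: fires at position(s) 5: lifozeza
2. e -> o, i -> u / B C0 _: fires at position(s) 6: lifozoza
surface: lifozoza

cell KEL=ol, CLASS=du:
underlying: lifo-se-za
1. e, o -> 0 / V _: no change
2. e -> o, i -> u / B C0 _: fires at position(s) 6: lifosoza
surface: lifosoza


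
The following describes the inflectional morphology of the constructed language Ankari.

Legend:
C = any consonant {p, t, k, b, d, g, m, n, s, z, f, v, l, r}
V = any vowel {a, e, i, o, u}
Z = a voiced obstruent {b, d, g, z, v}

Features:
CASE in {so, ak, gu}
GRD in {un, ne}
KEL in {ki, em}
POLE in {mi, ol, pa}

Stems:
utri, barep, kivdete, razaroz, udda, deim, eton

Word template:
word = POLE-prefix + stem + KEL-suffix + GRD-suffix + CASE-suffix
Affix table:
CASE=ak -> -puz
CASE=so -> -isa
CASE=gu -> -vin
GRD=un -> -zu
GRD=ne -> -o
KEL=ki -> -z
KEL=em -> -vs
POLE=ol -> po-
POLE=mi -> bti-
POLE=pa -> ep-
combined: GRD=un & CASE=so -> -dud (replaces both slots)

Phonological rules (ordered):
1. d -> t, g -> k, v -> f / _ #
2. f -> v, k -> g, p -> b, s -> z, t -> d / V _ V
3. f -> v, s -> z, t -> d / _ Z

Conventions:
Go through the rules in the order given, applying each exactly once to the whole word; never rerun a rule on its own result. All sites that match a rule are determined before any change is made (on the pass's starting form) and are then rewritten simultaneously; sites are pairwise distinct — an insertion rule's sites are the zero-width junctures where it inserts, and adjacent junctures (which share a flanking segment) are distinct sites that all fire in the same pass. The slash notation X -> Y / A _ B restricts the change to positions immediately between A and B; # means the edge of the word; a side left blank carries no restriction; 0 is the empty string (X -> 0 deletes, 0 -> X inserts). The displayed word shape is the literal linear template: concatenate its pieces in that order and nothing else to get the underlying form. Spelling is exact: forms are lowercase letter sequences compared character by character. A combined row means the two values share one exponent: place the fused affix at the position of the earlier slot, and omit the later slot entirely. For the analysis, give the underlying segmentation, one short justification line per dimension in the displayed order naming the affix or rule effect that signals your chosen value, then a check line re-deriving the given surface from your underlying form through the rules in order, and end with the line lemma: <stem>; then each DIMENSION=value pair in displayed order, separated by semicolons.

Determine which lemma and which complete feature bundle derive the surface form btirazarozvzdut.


underlying: bti-razaroz-vs-dud
CASE=so - signalled by the combined affix row
GRD=un - signalled by the combined affix row
KEL=em - signalled by the affix -vs
POLE=mi - signalled by the affix bti-
check: btirazarozvsdud -> btirazarozvsdut -> btirazarozvsdut -> btirazarozvzdut
lemma: razaroz; CASE=so; GRD=un; KEL=em; POLE=mi


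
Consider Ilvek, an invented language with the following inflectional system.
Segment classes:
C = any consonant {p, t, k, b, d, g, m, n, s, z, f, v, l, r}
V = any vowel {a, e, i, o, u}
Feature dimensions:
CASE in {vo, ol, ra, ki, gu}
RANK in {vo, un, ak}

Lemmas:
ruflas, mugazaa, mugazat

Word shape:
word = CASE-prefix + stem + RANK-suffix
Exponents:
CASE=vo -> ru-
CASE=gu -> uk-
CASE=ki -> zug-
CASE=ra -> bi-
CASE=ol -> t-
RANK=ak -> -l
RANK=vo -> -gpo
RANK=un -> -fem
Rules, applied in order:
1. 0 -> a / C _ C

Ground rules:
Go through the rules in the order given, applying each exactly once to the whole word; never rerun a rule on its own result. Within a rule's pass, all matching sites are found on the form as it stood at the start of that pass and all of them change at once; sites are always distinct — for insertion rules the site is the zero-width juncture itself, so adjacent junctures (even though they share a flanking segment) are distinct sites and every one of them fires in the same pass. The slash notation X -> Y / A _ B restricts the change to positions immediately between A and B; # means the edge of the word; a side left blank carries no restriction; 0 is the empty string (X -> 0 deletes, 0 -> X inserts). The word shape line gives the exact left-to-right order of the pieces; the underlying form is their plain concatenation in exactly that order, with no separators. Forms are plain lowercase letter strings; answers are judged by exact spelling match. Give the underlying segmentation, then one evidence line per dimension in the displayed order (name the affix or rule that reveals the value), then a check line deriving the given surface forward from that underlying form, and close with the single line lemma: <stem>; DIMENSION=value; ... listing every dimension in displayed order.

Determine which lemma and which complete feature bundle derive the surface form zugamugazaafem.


underlying: zug-mugazaa-fem
CASE=ki - signalled by the affix zug-
RANK=un - signalled by the affix -fem
check: zugmugazaafem -> zugamugazaafem
lemma: mugazaa; CASE=ki; RANK=un


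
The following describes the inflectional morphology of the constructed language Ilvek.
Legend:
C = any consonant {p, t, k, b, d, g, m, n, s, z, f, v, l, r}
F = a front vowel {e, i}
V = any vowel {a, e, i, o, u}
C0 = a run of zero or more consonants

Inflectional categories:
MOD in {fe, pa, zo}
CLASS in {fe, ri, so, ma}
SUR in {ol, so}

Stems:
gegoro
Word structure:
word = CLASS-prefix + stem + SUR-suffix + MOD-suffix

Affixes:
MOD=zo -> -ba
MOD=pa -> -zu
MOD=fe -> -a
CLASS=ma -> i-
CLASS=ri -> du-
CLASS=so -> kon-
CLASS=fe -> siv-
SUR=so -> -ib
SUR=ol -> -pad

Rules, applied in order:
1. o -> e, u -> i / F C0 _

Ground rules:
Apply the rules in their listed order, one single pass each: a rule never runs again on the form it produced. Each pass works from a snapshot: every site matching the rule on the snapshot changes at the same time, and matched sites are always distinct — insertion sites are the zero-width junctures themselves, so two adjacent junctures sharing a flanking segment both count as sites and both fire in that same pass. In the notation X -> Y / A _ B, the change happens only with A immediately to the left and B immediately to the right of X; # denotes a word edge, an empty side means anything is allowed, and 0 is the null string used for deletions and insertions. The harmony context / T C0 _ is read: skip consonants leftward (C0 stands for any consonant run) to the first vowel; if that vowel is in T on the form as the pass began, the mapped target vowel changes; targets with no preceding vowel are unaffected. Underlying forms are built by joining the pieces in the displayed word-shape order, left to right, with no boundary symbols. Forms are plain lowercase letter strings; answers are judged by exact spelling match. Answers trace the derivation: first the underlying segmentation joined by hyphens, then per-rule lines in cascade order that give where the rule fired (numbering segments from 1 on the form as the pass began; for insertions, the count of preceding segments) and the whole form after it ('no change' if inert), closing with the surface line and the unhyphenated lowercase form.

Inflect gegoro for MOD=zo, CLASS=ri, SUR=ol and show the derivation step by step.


underlying: du-gegoro-pad-ba
1. o -> e, u -> i / F C0 _: fires at position(s) 6: dugegeropadba
surface: dugegeropadba


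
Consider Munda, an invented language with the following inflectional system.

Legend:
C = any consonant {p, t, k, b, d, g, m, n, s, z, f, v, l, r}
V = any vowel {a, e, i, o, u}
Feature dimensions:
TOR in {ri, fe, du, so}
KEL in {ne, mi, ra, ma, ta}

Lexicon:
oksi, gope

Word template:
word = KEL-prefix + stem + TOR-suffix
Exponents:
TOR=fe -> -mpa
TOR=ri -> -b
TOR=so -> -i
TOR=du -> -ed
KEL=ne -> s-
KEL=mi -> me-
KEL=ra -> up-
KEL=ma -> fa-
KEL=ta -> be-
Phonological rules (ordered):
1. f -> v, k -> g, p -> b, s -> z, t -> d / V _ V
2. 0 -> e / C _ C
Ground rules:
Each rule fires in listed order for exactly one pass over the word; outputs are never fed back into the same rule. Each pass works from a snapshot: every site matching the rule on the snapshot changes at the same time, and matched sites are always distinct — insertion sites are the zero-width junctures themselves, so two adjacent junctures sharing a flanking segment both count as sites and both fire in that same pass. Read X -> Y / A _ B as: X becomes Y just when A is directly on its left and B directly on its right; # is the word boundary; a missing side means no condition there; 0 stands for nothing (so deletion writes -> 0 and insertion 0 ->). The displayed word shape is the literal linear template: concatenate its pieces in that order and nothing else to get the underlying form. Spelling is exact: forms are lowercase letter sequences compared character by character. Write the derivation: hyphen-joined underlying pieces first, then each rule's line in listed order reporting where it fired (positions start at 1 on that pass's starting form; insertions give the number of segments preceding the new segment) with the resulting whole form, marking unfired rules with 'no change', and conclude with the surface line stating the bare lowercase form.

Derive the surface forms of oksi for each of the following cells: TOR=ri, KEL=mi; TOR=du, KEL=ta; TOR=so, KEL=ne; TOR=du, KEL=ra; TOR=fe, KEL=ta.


cell TOR=ri, KEL=mi:
underlying: me-oksi-b
1. f -> v, k -> g, p -> b, s -> z, t -> d / V _ V: no change
2. 0 -> e / C _ C: inserts after position(s) 4: meokesib
surface: meokesib

cell TOR=du, KEL=ta:
underlying: be-oksi-ed
1. f -> v, k -> g, p -> b, s -> z, t -> d / V _ V: no change
2. 0 -> e / C _ C: inserts after position(s) 4: beokesied
surface: beokesied

cell TOR=so, KEL=ne:
underlying: s-oksi-i
1. f -> v, k -> g, p -> b, s -> z, t -> d / V _ V: no change
2. 0 -> e / C _ C: inserts after position(s) 3: sokesii
surface: sokesii

cell TOR=du, KEL=ra:
underlying: up-oksi-ed
1. f -> v, k -> g, p -> b, s -> z, t -> d / V _ V: fires at position(s) 2: uboksied
2. 0 -> e / C _ C: inserts after position(s) 4: ubokesied
surface: ubokesied

cell TOR=fe, KEL=ta:
underlying: be-oksi-mpa
1. f -> v, k -> g, p -> b, s -> z, t -> d / V _ V: no change
2. 0 -> e / C _ C: inserts after position(s) 4, 7: beokesimepa
surface: beokesimepa
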